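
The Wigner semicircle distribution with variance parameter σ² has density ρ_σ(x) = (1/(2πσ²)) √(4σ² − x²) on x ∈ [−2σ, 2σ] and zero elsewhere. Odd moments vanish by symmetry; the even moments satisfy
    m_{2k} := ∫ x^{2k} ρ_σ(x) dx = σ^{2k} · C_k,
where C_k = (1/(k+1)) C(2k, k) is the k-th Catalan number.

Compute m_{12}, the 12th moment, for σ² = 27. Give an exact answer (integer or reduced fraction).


By the scaled semicircle moment identity, m_{2k} = σ^{2k} · C_k with k = 6.
C_6 = (1/(k+1)) · C(2k, k) = (1/7) · C(12, 6) = (1/7) · 924 = 132.
σ^{2k} = (σ²)^k = (27)^6 = 387420489.

Therefore m_{12} = σ^{12} · C_6 = 387420489 · 132 = 51139504548.


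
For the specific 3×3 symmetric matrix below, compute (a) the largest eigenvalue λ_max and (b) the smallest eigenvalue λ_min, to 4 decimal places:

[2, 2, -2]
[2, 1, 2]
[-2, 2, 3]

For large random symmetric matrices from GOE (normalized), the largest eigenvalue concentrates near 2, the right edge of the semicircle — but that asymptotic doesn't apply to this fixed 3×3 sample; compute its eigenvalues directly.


Since M is real symmetric, all three eigenvalues are real; they are the roots of det(λI − M) = λ³ − (tr M) λ² + s λ − det M, where s is the sum of the principal 2×2 minors.
tr M = 2 + 1 + 3 = 6.
s = (2·1 − 2²) + (2·3 − (-2)²) + (1·3 − 2²) = -2 + 2 + (-1) = -1.
det M (expand along row 1) = 2·(-1) − 2·10 + (-2)·6 = -34.
Characteristic polynomial: λ³ − 6λ² − λ + 34 = 0.
Substitute λ = y + (tr M)/3 = y + 2.000000 to remove the quadratic term: y³ + p·y + q = 0 with p = s − (tr M)²/3 = -13.000000 and q = −2(tr M)³/27 + (tr M)·s/3 − det M = 16.000000.
Three real roots ⇒ use the trigonometric (Viète) form: r = 2√(−p/3) = 4.163332, φ = arccos(3q/(p·r)) = arccos(-0.886864) = 2.661308 rad.
y_k = r·cos(φ/3 − 2πk/3) for k = 0, 1, 2 gives y = 2.629813, 1.480279, -4.110092.
λ_k = y_k + 2.000000 gives λ = 4.6298, 3.4803, -2.1101 (check: the sum is 6.0000 = tr M).

Hence λ_max = 4.6298 and λ_min = -2.1101.


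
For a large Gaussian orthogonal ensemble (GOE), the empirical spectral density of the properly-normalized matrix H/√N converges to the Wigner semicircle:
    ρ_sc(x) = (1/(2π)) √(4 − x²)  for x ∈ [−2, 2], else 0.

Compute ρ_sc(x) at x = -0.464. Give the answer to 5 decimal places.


ρ_sc(x) = (1/(2π)) √(4 − x²). With x = -0.464:
  4 − x² = 4 − (-0.464)² = 4 − 0.215296 = 3.784704.
  √(4 − x²) = 1.945432.
  1/(2π) = 0.159155.
  ρ_sc(-0.464) = 0.159155 · 1.945432 = 0.309625.

Rounded to 5 decimal places: ρ_sc(-0.464) ≈ 0.30963.


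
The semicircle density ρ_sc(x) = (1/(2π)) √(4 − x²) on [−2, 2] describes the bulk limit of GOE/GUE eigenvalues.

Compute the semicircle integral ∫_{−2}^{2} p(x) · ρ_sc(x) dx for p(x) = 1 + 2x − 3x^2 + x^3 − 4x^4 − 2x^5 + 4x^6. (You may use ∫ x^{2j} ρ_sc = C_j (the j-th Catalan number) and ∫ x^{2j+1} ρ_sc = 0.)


Write p(x) = Σ a_i x^i, split into monomials and integrate each against ρ_sc separately.
Using ∫ x^{2j} ρ_sc = C_j = (1/(j+1)) C(2j, j) (Catalan numbers) and ∫ x^{2j+1} ρ_sc = 0 (odd monomials vanish by symmetry):
  i = 0 (even): a_0 · C_{0} = 1 · 1 = 1
  i = 1 (odd): ∫ x^1 ρ_sc = 0 (vanishes)
  i = 2 (even): a_2 · C_{1} = -3 · 1 = -3
  i = 3 (odd): ∫ x^3 ρ_sc = 0 (vanishes)
  i = 4 (even): a_4 · C_{2} = -4 · 2 = -8
  i = 5 (odd): ∫ x^5 ρ_sc = 0 (vanishes)
  i = 6 (even): a_6 · C_{3} = 4 · 5 = 20

Summing the contributions: ∫_{−2}^{2} p(x) ρ_sc(x) dx = 1 + (-3) + (-8) + 20 = 10.


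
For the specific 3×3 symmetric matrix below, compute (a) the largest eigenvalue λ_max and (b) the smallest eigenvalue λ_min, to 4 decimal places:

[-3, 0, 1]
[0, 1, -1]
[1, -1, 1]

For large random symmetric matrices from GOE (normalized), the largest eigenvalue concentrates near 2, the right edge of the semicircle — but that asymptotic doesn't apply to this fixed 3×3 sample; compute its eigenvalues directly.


Since M is real symmetric, all three eigenvalues are real; they are the roots of det(λI − M) = λ³ − (tr M) λ² + s λ − det M, where s is the sum of the principal 2×2 minors.
tr M = -3 + 1 + 1 = -1.
s = ((-3)·1 − 0²) + ((-3)·1 − 1²) + (1·1 − (-1)²) = -3 + (-4) + 0 = -7.
det M (expand along row 1) = (-3)·0 − 0·1 + 1·(-1) = -1.
Characteristic polynomial: λ³ + λ² − 7λ + 1 = 0.
Substitute λ = y + (tr M)/3 = y − 0.333333 to remove the quadratic term: y³ + p·y + q = 0 with p = s − (tr M)²/3 = -7.333333 and q = −2(tr M)³/27 + (tr M)·s/3 − det M = 3.407407.
Three real roots ⇒ use the trigonometric (Viète) form: r = 2√(−p/3) = 3.126944, φ = arccos(3q/(p·r)) = arccos(-0.445783) = 2.032845 rad.
y_k = r·cos(φ/3 − 2πk/3) for k = 0, 1, 2 gives y = 2.436108, 0.479699, -2.915807.
λ_k = y_k − 0.333333 gives λ = 2.1028, 0.1464, -3.2491 (check: the sum is -1.0000 = tr M).

Hence λ_max = 2.1028 and λ_min = -3.2491.


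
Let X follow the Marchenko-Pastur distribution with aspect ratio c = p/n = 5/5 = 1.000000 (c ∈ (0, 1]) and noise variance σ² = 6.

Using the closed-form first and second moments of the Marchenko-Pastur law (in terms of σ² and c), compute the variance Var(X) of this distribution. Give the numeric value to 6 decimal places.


Recall the MP moments m_1 = E[X] = σ² and m_2 = E[X²] = σ⁴ (1 + c).
m_1 = E[X] = σ² = 6, so m_1² = 36.
m_2 = E[X²] = σ⁴ (1 + c) = 36 · (1 + 1.000000) = 36 · 2.000000 = 72.000000.
(Note m_2 − m_1² simplifies to c · σ⁴ = 1.000000 · 36.)

Var(X) = m_2 − m_1² = 72.000000 − 36 = 36.000000.


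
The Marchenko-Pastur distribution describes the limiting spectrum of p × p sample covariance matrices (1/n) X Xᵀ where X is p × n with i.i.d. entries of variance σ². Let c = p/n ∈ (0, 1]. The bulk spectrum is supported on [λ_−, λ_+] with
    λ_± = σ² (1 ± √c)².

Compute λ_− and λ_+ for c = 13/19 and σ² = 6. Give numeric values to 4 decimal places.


c = 13/19 = 0.684211; √c = 0.827170.
λ_− = σ² (1 − √c)² = 6 · (1 − 0.827170)² = 6 · (0.172830)² = 0.179221.
λ_+ = σ² (1 + √c)² = 6 · (1 + 0.827170)² = 6 · (1.827170)² = 20.031305.

Rounded to 4 decimal places: λ_− ≈ 0.1792, λ_+ ≈ 20.0313.


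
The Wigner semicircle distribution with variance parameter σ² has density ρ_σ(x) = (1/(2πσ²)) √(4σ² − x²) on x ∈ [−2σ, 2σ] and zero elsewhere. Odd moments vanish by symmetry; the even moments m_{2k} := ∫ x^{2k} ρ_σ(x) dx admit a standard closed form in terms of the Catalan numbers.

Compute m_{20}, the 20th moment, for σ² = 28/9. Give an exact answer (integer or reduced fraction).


By the scaled semicircle moment identity, m_{2k} = σ^{2k} · C_k with k = 10.
C_10 = (1/(k+1)) · C(2k, k) = (1/11) · C(20, 10) = (1/11) · 184756 = 16796.
σ^{2k} = (σ²)^k = (28/9)^10 = 296196766695424/3486784401.

Therefore m_{20} = σ^{20} · C_10 = (296196766695424/3486784401) · 16796 = 4974920893416341504/3486784401.


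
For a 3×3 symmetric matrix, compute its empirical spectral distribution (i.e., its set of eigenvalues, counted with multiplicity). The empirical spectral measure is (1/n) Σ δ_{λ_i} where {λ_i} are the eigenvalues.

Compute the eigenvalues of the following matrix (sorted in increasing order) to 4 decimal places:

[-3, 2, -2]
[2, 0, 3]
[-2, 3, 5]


Since M is real symmetric, all three eigenvalues are real; they are the roots of det(λI − M) = λ³ − (tr M) λ² + s λ − det M, where s is the sum of the principal 2×2 minors.
tr M = -3 + 0 + 5 = 2.
s = ((-3)·0 − 2²) + ((-3)·5 − (-2)²) + (0·5 − 3²) = -4 + (-19) + (-9) = -32.
det M (expand along row 1) = (-3)·(-9) − 2·16 + (-2)·6 = -17.
Characteristic polynomial: λ³ − 2λ² − 32λ + 17 = 0.
Substitute λ = y + (tr M)/3 = y + 0.666667 to remove the quadratic term: y³ + p·y + q = 0 with p = s − (tr M)²/3 = -33.333333 and q = −2(tr M)³/27 + (tr M)·s/3 − det M = -4.925926.
Three real roots ⇒ use the trigonometric (Viète) form: r = 2√(−p/3) = 6.666667, φ = arccos(3q/(p·r)) = arccos(0.066500) = 1.504247 rad.
y_k = r·cos(φ/3 − 2πk/3) for k = 0, 1, 2 gives y = 5.846020, -0.147875, -5.698145.
λ_k = y_k + 0.666667 gives λ = 6.5127, 0.5188, -5.0315 (check: the sum is 2.0000 = tr M).

Eigenvalues sorted in increasing order: [-5.0315, 0.5188, 6.5127].


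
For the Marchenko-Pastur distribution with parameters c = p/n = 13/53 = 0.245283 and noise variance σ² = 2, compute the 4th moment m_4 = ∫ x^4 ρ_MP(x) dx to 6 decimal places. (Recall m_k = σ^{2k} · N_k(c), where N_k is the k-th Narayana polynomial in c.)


E[X⁴] = σ⁸ (1 + 6c + 6c² + c³) (fourth MP moment). With σ² = 2 (so σ⁸ = 16) and c = 13/53 = 0.245283: E[X⁴] = 16 · (1 + 6·0.245283 + 6·(0.245283)² + (0.245283)³) = 16 · 2.847438.

So E[X^4] = 45.559005.


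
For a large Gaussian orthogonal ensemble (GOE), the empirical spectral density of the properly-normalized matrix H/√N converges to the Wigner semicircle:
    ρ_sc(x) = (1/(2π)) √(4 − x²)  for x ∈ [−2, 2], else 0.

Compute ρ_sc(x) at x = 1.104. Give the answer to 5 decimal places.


ρ_sc(x) = (1/(2π)) √(4 − x²). With x = 1.104:
  4 − x² = 4 − (1.104)² = 4 − 1.218816 = 2.781184.
  √(4 − x²) = 1.667688.
  1/(2π) = 0.159155.
  ρ_sc(1.104) = 0.159155 · 1.667688 = 0.265421.

Rounded to 5 decimal places: ρ_sc(1.104) ≈ 0.26542.


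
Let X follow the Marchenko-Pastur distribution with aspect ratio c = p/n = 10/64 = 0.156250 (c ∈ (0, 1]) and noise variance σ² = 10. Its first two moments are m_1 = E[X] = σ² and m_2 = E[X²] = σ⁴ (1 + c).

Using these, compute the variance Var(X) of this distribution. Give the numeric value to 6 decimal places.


m_1 = E[X] = σ² = 10, so m_1² = 100.
m_2 = E[X²] = σ⁴ (1 + c) = 100 · (1 + 0.156250) = 100 · 1.156250 = 115.625000.
(Note m_2 − m_1² simplifies to c · σ⁴ = 0.156250 · 100.)

Var(X) = m_2 − m_1² = 115.625000 − 100 = 15.625000.


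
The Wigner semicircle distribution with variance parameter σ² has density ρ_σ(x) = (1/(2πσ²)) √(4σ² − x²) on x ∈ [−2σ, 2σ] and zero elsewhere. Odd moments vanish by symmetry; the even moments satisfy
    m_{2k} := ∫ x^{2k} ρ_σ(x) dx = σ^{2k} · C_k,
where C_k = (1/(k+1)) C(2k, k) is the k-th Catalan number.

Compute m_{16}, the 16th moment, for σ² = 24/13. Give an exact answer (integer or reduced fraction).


By the scaled semicircle moment identity, m_{2k} = σ^{2k} · C_k with k = 8.
C_8 = (1/(k+1)) · C(2k, k) = (1/9) · C(16, 8) = (1/9) · 12870 = 1430.
σ^{2k} = (σ²)^k = (24/13)^8 = 110075314176/815730721.

Therefore m_{16} = σ^{16} · C_8 = (110075314176/815730721) · 1430 = 12108284559360/62748517.


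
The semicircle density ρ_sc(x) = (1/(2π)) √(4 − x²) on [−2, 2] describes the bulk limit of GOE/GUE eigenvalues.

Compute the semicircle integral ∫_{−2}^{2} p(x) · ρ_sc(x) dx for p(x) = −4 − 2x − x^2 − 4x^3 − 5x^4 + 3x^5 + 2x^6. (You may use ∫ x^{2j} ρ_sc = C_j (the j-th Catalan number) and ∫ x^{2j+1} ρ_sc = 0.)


Write p(x) = Σ a_i x^i, split into monomials and integrate each against ρ_sc separately.
Using ∫ x^{2j} ρ_sc = C_j = (1/(j+1)) C(2j, j) (Catalan numbers) and ∫ x^{2j+1} ρ_sc = 0 (odd monomials vanish by symmetry):
  i = 0 (even): a_0 · C_{0} = -4 · 1 = -4
  i = 1 (odd): ∫ x^1 ρ_sc = 0 (vanishes)
  i = 2 (even): a_2 · C_{1} = -1 · 1 = -1
  i = 3 (odd): ∫ x^3 ρ_sc = 0 (vanishes)
  i = 4 (even): a_4 · C_{2} = -5 · 2 = -10
  i = 5 (odd): ∫ x^5 ρ_sc = 0 (vanishes)
  i = 6 (even): a_6 · C_{3} = 2 · 5 = 10

Summing the contributions: ∫_{−2}^{2} p(x) ρ_sc(x) dx = (-4) + (-1) + (-10) + 10 = -5.


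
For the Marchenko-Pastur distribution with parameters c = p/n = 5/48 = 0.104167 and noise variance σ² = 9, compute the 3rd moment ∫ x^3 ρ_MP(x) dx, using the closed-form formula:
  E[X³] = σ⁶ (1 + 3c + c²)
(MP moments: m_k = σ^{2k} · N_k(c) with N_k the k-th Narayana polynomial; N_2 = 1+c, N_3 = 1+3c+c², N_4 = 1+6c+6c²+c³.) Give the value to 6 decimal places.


E[X³] = σ⁶ (1 + 3c + c²) (third MP moment). With σ² = 9 (so σ⁶ = 729) and c = 5/48 = 0.104167: E[X³] = 729 · (1 + 3·0.104167 + (0.104167)²) = 729 · 1.323351.

So E[X^3] = 964.722656.


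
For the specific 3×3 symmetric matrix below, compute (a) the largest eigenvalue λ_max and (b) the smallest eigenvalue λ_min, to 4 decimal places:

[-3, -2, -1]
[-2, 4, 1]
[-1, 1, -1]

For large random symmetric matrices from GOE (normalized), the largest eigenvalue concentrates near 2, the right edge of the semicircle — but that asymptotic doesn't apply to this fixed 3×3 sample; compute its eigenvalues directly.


Since M is real symmetric, all three eigenvalues are real; they are the roots of det(λI − M) = λ³ − (tr M) λ² + s λ − det M, where s is the sum of the principal 2×2 minors.
tr M = -3 + 4 + (-1) = 0.
s = ((-3)·4 − (-2)²) + ((-3)·(-1) − (-1)²) + (4·(-1) − 1²) = -16 + 2 + (-5) = -19.
det M (expand along row 1) = (-3)·(-5) − (-2)·3 + (-1)·2 = 19.
Characteristic polynomial: λ³ − 19λ − 19 = 0.
Substitute λ = y + (tr M)/3 = y + 0.000000 to remove the quadratic term: y³ + p·y + q = 0 with p = s − (tr M)²/3 = -19.000000 and q = −2(tr M)³/27 + (tr M)·s/3 − det M = -19.000000.
Three real roots ⇒ use the trigonometric (Viète) form: r = 2√(−p/3) = 5.033223, φ = arccos(3q/(p·r)) = arccos(0.596040) = 0.932237 rad.
y_k = r·cos(φ/3 − 2πk/3) for k = 0, 1, 2 gives y = 4.792161, -1.063266, -3.728895.
λ_k = y_k + 0.000000 gives λ = 4.7922, -1.0633, -3.7289 (check: the sum is 0.0000 = tr M).

Hence λ_max = 4.7922 and λ_min = -3.7289.


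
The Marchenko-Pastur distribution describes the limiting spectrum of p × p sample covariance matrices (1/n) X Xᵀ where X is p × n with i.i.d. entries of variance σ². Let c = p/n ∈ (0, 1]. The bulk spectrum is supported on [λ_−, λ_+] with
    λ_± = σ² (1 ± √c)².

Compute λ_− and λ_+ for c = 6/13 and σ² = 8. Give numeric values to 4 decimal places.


c = 6/13 = 0.461538; √c = 0.679366.
λ_− = σ² (1 − √c)² = 8 · (1 − 0.679366)² = 8 · (0.320634)² = 0.822448.
λ_+ = σ² (1 + √c)² = 8 · (1 + 0.679366)² = 8 · (1.679366)² = 22.562167.

Rounded to 4 decimal places: λ_− ≈ 0.8224, λ_+ ≈ 22.5622.


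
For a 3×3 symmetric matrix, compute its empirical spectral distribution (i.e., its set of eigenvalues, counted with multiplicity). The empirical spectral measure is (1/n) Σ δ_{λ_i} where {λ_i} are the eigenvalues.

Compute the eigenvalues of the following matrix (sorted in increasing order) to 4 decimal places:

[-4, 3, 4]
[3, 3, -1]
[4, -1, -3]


Since M is real symmetric, all three eigenvalues are real; they are the roots of det(λI − M) = λ³ − (tr M) λ² + s λ − det M, where s is the sum of the principal 2×2 minors.
tr M = -4 + 3 + (-3) = -4.
s = ((-4)·3 − 3²) + ((-4)·(-3) − 4²) + (3·(-3) − (-1)²) = -21 + (-4) + (-10) = -35.
det M (expand along row 1) = (-4)·(-10) − 3·(-5) + 4·(-15) = -5.
Characteristic polynomial: λ³ + 4λ² − 35λ + 5 = 0.
Substitute λ = y + (tr M)/3 = y − 1.333333 to remove the quadratic term: y³ + p·y + q = 0 with p = s − (tr M)²/3 = -40.333333 and q = −2(tr M)³/27 + (tr M)·s/3 − det M = 56.407407.
Three real roots ⇒ use the trigonometric (Viète) form: r = 2√(−p/3) = 7.333333, φ = arccos(3q/(p·r)) = arccos(-0.572126) = 2.179892 rad.
y_k = r·cos(φ/3 − 2πk/3) for k = 0, 1, 2 gives y = 5.481058, 1.478693, -6.959751.
λ_k = y_k − 1.333333 gives λ = 4.1477, 0.1454, -8.2931 (check: the sum is -4.0000 = tr M).

Eigenvalues sorted in increasing order: [-8.2931, 0.1454, 4.1477].


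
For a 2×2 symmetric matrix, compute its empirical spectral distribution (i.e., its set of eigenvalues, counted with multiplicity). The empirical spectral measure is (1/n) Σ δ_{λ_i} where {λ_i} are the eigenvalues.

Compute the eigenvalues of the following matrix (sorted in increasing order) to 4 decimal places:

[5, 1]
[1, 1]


Since M is real symmetric, both eigenvalues are real; they are the roots of det(λI − M) = λ² − (tr M) λ + det M.
tr M = 5 + 1 = 6.
det M = 5·1 − 1² = 5 − 1 = 4.
Characteristic polynomial: λ² − 6λ + 4 = 0.
Discriminant Δ = (tr M)² − 4·det M = 36 − 16 = 20; √Δ = 4.472136.
λ = (tr M ± √Δ)/2 = (6 ± 4.472136)/2, giving (tr M − √Δ)/2 = 0.7639 and (tr M + √Δ)/2 = 5.2361.

Eigenvalues sorted in increasing order: [0.7639, 5.2361].


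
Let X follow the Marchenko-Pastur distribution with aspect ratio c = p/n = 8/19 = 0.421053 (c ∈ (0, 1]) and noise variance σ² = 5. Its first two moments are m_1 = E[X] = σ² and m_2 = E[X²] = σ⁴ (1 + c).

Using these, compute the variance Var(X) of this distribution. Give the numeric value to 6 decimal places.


m_1 = E[X] = σ² = 5, so m_1² = 25.
m_2 = E[X²] = σ⁴ (1 + c) = 25 · (1 + 0.421053) = 25 · 1.421053 = 35.526316.
(Note m_2 − m_1² simplifies to c · σ⁴ = 0.421053 · 25.)

Var(X) = m_2 − m_1² = 35.526316 − 25 = 10.526316.


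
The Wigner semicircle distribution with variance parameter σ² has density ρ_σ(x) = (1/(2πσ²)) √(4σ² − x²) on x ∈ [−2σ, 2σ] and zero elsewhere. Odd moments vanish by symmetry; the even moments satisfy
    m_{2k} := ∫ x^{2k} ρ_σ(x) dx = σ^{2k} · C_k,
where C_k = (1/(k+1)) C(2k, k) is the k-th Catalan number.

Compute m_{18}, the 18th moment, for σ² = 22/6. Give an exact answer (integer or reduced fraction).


By the scaled semicircle moment identity, m_{2k} = σ^{2k} · C_k with k = 9.
C_9 = (1/(k+1)) · C(2k, k) = (1/10) · C(18, 9) = (1/10) · 48620 = 4862.
σ^{2k} = (σ²)^k = (22/6)^9 = 2357947691/19683.

Therefore m_{18} = σ^{18} · C_9 = (2357947691/19683) · 4862 = 11464341673642/19683.


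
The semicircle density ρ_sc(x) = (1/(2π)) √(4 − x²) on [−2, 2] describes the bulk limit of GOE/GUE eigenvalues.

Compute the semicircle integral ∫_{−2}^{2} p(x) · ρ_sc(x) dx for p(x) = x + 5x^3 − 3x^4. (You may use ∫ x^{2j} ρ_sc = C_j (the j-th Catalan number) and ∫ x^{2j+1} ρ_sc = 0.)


Write p(x) = Σ a_i x^i, split into monomials and integrate each against ρ_sc separately.
Using ∫ x^{2j} ρ_sc = C_j = (1/(j+1)) C(2j, j) (Catalan numbers) and ∫ x^{2j+1} ρ_sc = 0 (odd monomials vanish by symmetry):
  i = 1 (odd): ∫ x^1 ρ_sc = 0 (vanishes)
  i = 3 (odd): ∫ x^3 ρ_sc = 0 (vanishes)
  i = 4 (even): a_4 · C_{2} = -3 · 2 = -6

Summing the contributions: ∫_{−2}^{2} p(x) ρ_sc(x) dx = -6.


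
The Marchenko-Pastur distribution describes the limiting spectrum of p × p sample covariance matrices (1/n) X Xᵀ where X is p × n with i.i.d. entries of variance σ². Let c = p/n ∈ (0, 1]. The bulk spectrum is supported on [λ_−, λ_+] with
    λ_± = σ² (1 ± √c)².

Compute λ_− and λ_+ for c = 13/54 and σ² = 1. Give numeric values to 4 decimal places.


c = 13/54 = 0.240741; √c = 0.490653.
λ_− = σ² (1 − √c)² = 1 · (1 − 0.490653)² = 1 · (0.509347)² = 0.259434.
λ_+ = σ² (1 + √c)² = 1 · (1 + 0.490653)² = 1 · (1.490653)² = 2.222048.

Rounded to 4 decimal places: λ_− ≈ 0.2594, λ_+ ≈ 2.2220.


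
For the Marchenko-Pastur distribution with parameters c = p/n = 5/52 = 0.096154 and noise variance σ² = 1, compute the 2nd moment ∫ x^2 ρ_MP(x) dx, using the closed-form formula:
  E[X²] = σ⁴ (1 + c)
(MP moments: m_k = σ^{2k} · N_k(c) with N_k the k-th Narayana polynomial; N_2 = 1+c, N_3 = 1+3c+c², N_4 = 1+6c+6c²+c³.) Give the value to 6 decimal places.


E[X²] = σ⁴ (1 + c) (second MP moment). With σ² = 1 (so σ⁴ = 1) and c = 5/52 = 0.096154: E[X²] = 1 · (1 + 0.096154) = 1 · 1.096154.

So E[X^2] = 1.096154.


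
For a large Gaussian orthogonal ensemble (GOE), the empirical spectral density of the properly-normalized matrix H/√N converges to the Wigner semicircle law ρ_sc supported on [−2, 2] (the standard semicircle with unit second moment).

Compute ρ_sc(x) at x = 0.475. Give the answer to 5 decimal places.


ρ_sc(x) = (1/(2π)) √(4 − x²). With x = 0.475:
  4 − x² = 4 − (0.475)² = 4 − 0.225625 = 3.774375.
  √(4 − x²) = 1.942775.
  1/(2π) = 0.159155.
  ρ_sc(0.475) = 0.159155 · 1.942775 = 0.309202.

Rounded to 5 decimal places: ρ_sc(0.475) ≈ 0.30920.


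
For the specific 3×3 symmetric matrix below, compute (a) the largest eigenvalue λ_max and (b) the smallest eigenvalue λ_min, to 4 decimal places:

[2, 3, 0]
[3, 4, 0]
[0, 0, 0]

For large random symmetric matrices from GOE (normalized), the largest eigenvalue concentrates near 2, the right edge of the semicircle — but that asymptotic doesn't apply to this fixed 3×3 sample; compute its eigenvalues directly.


Since M is real symmetric, all three eigenvalues are real; they are the roots of det(λI − M) = λ³ − (tr M) λ² + s λ − det M, where s is the sum of the principal 2×2 minors.
tr M = 2 + 4 + 0 = 6.
s = (2·4 − 3²) + (2·0 − 0²) + (4·0 − 0²) = -1 + 0 + 0 = -1.
det M (expand along row 1) = 2·0 − 3·0 + 0·0 = 0.
Characteristic polynomial: λ³ − 6λ² − λ = 0.
Substitute λ = y + (tr M)/3 = y + 2.000000 to remove the quadratic term: y³ + p·y + q = 0 with p = s − (tr M)²/3 = -13.000000 and q = −2(tr M)³/27 + (tr M)·s/3 − det M = -18.000000.
Three real roots ⇒ use the trigonometric (Viète) form: r = 2√(−p/3) = 4.163332, φ = arccos(3q/(p·r)) = arccos(0.997722) = 0.067517 rad.
y_k = r·cos(φ/3 − 2πk/3) for k = 0, 1, 2 gives y = 4.162278, -2.000000, -2.162278.
λ_k = y_k + 2.000000 gives λ = 6.1623, 0.0000, -0.1623 (check: the sum is 6.0000 = tr M).

Hence λ_max = 6.1623 and λ_min = -0.1623.


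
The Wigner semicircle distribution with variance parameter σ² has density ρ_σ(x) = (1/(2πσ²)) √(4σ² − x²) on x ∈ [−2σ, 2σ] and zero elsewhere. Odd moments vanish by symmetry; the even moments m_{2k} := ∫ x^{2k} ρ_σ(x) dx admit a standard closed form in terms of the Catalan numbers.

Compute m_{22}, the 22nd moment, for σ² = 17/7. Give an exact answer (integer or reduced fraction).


By the scaled semicircle moment identity, m_{2k} = σ^{2k} · C_k with k = 11.
C_11 = (1/(k+1)) · C(2k, k) = (1/12) · C(22, 11) = (1/12) · 705432 = 58786.
σ^{2k} = (σ²)^k = (17/7)^11 = 34271896307633/1977326743.

Therefore m_{22} = σ^{22} · C_11 = (34271896307633/1977326743) · 58786 = 287815385191501934/282475249.


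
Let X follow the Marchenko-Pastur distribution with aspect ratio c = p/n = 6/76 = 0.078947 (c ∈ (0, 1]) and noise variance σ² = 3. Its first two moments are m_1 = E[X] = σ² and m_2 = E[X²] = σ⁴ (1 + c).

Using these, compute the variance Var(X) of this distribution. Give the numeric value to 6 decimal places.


m_1 = E[X] = σ² = 3, so m_1² = 9.
m_2 = E[X²] = σ⁴ (1 + c) = 9 · (1 + 0.078947) = 9 · 1.078947 = 9.710526.
(Note m_2 − m_1² simplifies to c · σ⁴ = 0.078947 · 9.)

Var(X) = m_2 − m_1² = 9.710526 − 9 = 0.710526.


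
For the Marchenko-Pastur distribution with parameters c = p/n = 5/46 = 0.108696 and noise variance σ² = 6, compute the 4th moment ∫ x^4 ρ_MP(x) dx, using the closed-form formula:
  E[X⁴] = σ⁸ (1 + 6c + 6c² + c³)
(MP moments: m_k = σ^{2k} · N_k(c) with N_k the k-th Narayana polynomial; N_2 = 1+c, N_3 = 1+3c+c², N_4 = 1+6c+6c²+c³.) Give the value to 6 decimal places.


E[X⁴] = σ⁸ (1 + 6c + 6c² + c³) (fourth MP moment). With σ² = 6 (so σ⁸ = 1296) and c = 5/46 = 0.108696: E[X⁴] = 1296 · (1 + 6·0.108696 + 6·(0.108696)² + (0.108696)³) = 1296 · 1.724347.

So E[X^4] = 2234.753185.


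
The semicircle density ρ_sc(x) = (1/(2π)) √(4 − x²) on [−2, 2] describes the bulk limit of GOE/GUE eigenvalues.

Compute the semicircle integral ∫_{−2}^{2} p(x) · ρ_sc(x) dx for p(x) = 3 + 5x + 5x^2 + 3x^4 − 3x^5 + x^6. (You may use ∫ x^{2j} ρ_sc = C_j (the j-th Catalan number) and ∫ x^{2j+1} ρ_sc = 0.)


Write p(x) = Σ a_i x^i, split into monomials and integrate each against ρ_sc separately.
Using ∫ x^{2j} ρ_sc = C_j = (1/(j+1)) C(2j, j) (Catalan numbers) and ∫ x^{2j+1} ρ_sc = 0 (odd monomials vanish by symmetry):
  i = 0 (even): a_0 · C_{0} = 3 · 1 = 3
  i = 1 (odd): ∫ x^1 ρ_sc = 0 (vanishes)
  i = 2 (even): a_2 · C_{1} = 5 · 1 = 5
  i = 4 (even): a_4 · C_{2} = 3 · 2 = 6
  i = 5 (odd): ∫ x^5 ρ_sc = 0 (vanishes)
  i = 6 (even): a_6 · C_{3} = 1 · 5 = 5

Summing the contributions: ∫_{−2}^{2} p(x) ρ_sc(x) dx = 3 + 5 + 6 + 5 = 19.


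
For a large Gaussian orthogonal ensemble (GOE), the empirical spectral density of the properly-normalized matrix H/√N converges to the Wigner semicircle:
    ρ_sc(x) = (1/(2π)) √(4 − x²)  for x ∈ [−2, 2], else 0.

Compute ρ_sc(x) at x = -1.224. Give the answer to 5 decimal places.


ρ_sc(x) = (1/(2π)) √(4 − x²). With x = -1.224:
  4 − x² = 4 − (-1.224)² = 4 − 1.498176 = 2.501824.
  √(4 − x²) = 1.581716.
  1/(2π) = 0.159155.
  ρ_sc(-1.224) = 0.159155 · 1.581716 = 0.251738.

Rounded to 5 decimal places: ρ_sc(-1.224) ≈ 0.25174.


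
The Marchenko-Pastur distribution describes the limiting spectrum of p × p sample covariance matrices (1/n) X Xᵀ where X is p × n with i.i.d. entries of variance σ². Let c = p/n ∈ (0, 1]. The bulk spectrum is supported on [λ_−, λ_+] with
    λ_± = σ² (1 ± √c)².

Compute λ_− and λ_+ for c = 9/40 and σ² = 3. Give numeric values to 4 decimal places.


c = 9/40 = 0.225000; √c = 0.474342.
λ_− = σ² (1 − √c)² = 3 · (1 − 0.474342)² = 3 · (0.525658)² = 0.828950.
λ_+ = σ² (1 + √c)² = 3 · (1 + 0.474342)² = 3 · (1.474342)² = 6.521050.

Rounded to 4 decimal places: λ_− ≈ 0.8290, λ_+ ≈ 6.5210.


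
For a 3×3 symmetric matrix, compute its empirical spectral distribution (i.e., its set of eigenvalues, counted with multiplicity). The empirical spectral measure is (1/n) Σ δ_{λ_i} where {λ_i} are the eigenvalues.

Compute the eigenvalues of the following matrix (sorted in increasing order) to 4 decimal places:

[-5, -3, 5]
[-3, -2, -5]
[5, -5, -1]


Since M is real symmetric, all three eigenvalues are real; they are the roots of det(λI − M) = λ³ − (tr M) λ² + s λ − det M, where s is the sum of the principal 2×2 minors.
tr M = -5 + (-2) + (-1) = -8.
s = ((-5)·(-2) − (-3)²) + ((-5)·(-1) − 5²) + ((-2)·(-1) − (-5)²) = 1 + (-20) + (-23) = -42.
det M (expand along row 1) = (-5)·(-23) − (-3)·28 + 5·25 = 324.
Characteristic polynomial: λ³ + 8λ² − 42λ − 324 = 0.
Substitute λ = y + (tr M)/3 = y − 2.666667 to remove the quadratic term: y³ + p·y + q = 0 with p = s − (tr M)²/3 = -63.333333 and q = −2(tr M)³/27 + (tr M)·s/3 − det M = -174.074074.
Three real roots ⇒ use the trigonometric (Viète) form: r = 2√(−p/3) = 9.189366, φ = arccos(3q/(p·r)) = arccos(0.897300) = 0.457183 rad.
y_k = r·cos(φ/3 − 2πk/3) for k = 0, 1, 2 gives y = 9.082865, -3.333333, -5.749532.
λ_k = y_k − 2.666667 gives λ = 6.4162, -6.0000, -8.4162 (check: the sum is -8.0000 = tr M).

Eigenvalues sorted in increasing order: [-8.4162, -6.0000, 6.4162].


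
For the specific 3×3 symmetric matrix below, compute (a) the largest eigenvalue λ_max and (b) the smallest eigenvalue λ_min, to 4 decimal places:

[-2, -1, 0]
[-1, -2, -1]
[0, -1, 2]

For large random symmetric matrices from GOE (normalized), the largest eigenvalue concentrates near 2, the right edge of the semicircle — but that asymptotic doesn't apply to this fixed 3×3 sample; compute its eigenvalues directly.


Since M is real symmetric, all three eigenvalues are real; they are the roots of det(λI − M) = λ³ − (tr M) λ² + s λ − det M, where s is the sum of the principal 2×2 minors.
tr M = -2 + (-2) + 2 = -2.
s = ((-2)·(-2) − (-1)²) + ((-2)·2 − 0²) + ((-2)·2 − (-1)²) = 3 + (-4) + (-5) = -6.
det M (expand along row 1) = (-2)·(-5) − (-1)·(-2) + 0·1 = 8.
Characteristic polynomial: λ³ + 2λ² − 6λ − 8 = 0.
Substitute λ = y + (tr M)/3 = y − 0.666667 to remove the quadratic term: y³ + p·y + q = 0 with p = s − (tr M)²/3 = -7.333333 and q = −2(tr M)³/27 + (tr M)·s/3 − det M = -3.407407.
Three real roots ⇒ use the trigonometric (Viète) form: r = 2√(−p/3) = 3.126944, φ = arccos(3q/(p·r)) = arccos(0.445783) = 1.108747 rad.
y_k = r·cos(φ/3 − 2πk/3) for k = 0, 1, 2 gives y = 2.915807, -0.479699, -2.436108.
λ_k = y_k − 0.666667 gives λ = 2.2491, -1.1464, -3.1028 (check: the sum is -2.0000 = tr M).

Hence λ_max = 2.2491 and λ_min = -3.1028.


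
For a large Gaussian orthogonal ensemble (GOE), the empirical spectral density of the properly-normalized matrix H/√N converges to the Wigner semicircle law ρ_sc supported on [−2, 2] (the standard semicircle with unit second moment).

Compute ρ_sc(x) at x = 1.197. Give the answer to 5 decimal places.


ρ_sc(x) = (1/(2π)) √(4 − x²). With x = 1.197:
  4 − x² = 4 − (1.197)² = 4 − 1.432809 = 2.567191.
  √(4 − x²) = 1.602246.
  1/(2π) = 0.159155.
  ρ_sc(1.197) = 0.159155 · 1.602246 = 0.255005.

Rounded to 5 decimal places: ρ_sc(1.197) ≈ 0.25501.


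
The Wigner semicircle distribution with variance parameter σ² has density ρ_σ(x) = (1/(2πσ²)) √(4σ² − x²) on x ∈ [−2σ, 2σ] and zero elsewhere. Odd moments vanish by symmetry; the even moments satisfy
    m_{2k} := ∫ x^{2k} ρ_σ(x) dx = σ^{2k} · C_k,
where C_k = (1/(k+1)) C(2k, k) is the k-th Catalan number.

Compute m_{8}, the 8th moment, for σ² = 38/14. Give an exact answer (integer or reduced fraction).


By the scaled semicircle moment identity, m_{2k} = σ^{2k} · C_k with k = 4.
C_4 = (1/(k+1)) · C(2k, k) = (1/5) · C(8, 4) = (1/5) · 70 = 14.
σ^{2k} = (σ²)^k = (38/14)^4 = 130321/2401.

Therefore m_{8} = σ^{8} · C_4 = (130321/2401) · 14 = 260642/343.


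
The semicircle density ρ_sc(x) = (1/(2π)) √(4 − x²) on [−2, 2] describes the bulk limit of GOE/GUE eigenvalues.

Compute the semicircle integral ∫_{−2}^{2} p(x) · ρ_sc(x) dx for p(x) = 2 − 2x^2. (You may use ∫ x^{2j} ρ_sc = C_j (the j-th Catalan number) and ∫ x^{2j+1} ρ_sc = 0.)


Write p(x) = Σ a_i x^i, split into monomials and integrate each against ρ_sc separately.
Using ∫ x^{2j} ρ_sc = C_j = (1/(j+1)) C(2j, j) (Catalan numbers) and ∫ x^{2j+1} ρ_sc = 0 (odd monomials vanish by symmetry):
  i = 0 (even): a_0 · C_{0} = 2 · 1 = 2
  i = 2 (even): a_2 · C_{1} = -2 · 1 = -2

Summing the contributions: ∫_{−2}^{2} p(x) ρ_sc(x) dx = 2 + (-2) = 0.


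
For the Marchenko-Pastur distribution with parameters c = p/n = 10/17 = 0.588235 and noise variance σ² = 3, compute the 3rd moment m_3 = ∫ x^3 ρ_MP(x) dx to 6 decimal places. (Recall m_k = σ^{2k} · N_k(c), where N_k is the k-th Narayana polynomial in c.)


E[X³] = σ⁶ (1 + 3c + c²) (third MP moment). With σ² = 3 (so σ⁶ = 27) and c = 10/17 = 0.588235: E[X³] = 27 · (1 + 3·0.588235 + (0.588235)²) = 27 · 3.110727.

So E[X^3] = 83.989619.


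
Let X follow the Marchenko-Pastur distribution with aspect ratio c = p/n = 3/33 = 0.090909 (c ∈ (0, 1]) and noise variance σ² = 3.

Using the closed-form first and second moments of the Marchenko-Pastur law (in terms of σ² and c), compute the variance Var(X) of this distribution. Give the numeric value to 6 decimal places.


Recall the MP moments m_1 = E[X] = σ² and m_2 = E[X²] = σ⁴ (1 + c).
m_1 = E[X] = σ² = 3, so m_1² = 9.
m_2 = E[X²] = σ⁴ (1 + c) = 9 · (1 + 0.090909) = 9 · 1.090909 = 9.818182.
(Note m_2 − m_1² simplifies to c · σ⁴ = 0.090909 · 9.)

Var(X) = m_2 − m_1² = 9.818182 − 9 = 0.818182.


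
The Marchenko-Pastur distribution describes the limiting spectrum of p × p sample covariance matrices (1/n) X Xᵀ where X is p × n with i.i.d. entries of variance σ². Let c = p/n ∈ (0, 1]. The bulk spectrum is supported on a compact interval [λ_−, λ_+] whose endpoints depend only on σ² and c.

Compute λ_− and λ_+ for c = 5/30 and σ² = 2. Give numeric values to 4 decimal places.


c = 5/30 = 0.166667; √c = 0.408248.
λ_− = σ² (1 − √c)² = 2 · (1 − 0.408248)² = 2 · (0.591752)² = 0.700340.
λ_+ = σ² (1 + √c)² = 2 · (1 + 0.408248)² = 2 · (1.408248)² = 3.966326.

Rounded to 4 decimal places: λ_− ≈ 0.7003, λ_+ ≈ 3.9663.


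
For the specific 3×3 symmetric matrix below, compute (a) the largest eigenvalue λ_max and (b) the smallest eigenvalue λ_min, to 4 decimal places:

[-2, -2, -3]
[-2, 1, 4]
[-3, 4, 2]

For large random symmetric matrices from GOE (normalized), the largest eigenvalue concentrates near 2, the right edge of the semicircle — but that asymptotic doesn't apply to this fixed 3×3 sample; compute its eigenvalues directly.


Since M is real symmetric, all three eigenvalues are real; they are the roots of det(λI − M) = λ³ − (tr M) λ² + s λ − det M, where s is the sum of the principal 2×2 minors.
tr M = -2 + 1 + 2 = 1.
s = ((-2)·1 − (-2)²) + ((-2)·2 − (-3)²) + (1·2 − 4²) = -6 + (-13) + (-14) = -33.
det M (expand along row 1) = (-2)·(-14) − (-2)·8 + (-3)·(-5) = 59.
Characteristic polynomial: λ³ − λ² − 33λ − 59 = 0.
Substitute λ = y + (tr M)/3 = y + 0.333333 to remove the quadratic term: y³ + p·y + q = 0 with p = s − (tr M)²/3 = -33.333333 and q = −2(tr M)³/27 + (tr M)·s/3 − det M = -70.074074.
Three real roots ⇒ use the trigonometric (Viète) form: r = 2√(−p/3) = 6.666667, φ = arccos(3q/(p·r)) = arccos(0.946000) = 0.330131 rad.
y_k = r·cos(φ/3 − 2πk/3) for k = 0, 1, 2 gives y = 6.626342, -2.679116, -3.947226.
λ_k = y_k + 0.333333 gives λ = 6.9597, -2.3458, -3.6139 (check: the sum is 1.0000 = tr M).

Hence λ_max = 6.9597 and λ_min = -3.6139.


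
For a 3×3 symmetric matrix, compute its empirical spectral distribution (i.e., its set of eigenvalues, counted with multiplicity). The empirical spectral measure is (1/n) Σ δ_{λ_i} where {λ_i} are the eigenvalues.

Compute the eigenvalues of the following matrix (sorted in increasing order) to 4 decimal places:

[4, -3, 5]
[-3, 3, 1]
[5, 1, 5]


Since M is real symmetric, all three eigenvalues are real; they are the roots of det(λI − M) = λ³ − (tr M) λ² + s λ − det M, where s is the sum of the principal 2×2 minors.
tr M = 4 + 3 + 5 = 12.
s = (4·3 − (-3)²) + (4·5 − 5²) + (3·5 − 1²) = 3 + (-5) + 14 = 12.
det M (expand along row 1) = 4·14 − (-3)·(-20) + 5·(-18) = -94.
Characteristic polynomial: λ³ − 12λ² + 12λ + 94 = 0.
Substitute λ = y + (tr M)/3 = y + 4.000000 to remove the quadratic term: y³ + p·y + q = 0 with p = s − (tr M)²/3 = -36.000000 and q = −2(tr M)³/27 + (tr M)·s/3 − det M = 14.000000.
Three real roots ⇒ use the trigonometric (Viète) form: r = 2√(−p/3) = 6.928203, φ = arccos(3q/(p·r)) = arccos(-0.168394) = 1.739996 rad.
y_k = r·cos(φ/3 − 2πk/3) for k = 0, 1, 2 gives y = 5.795188, 0.390544, -6.185731.
λ_k = y_k + 4.000000 gives λ = 9.7952, 4.3905, -2.1857 (check: the sum is 12.0000 = tr M).

Eigenvalues sorted in increasing order: [-2.1857, 4.3905, 9.7952].


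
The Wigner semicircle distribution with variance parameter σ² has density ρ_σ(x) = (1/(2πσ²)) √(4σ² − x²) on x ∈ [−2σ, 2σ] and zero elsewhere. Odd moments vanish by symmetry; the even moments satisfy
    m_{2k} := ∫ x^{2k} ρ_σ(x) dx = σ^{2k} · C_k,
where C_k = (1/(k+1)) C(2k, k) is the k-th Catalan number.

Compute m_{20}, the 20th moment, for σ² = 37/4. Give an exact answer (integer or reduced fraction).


By the scaled semicircle moment identity, m_{2k} = σ^{2k} · C_k with k = 10.
C_10 = (1/(k+1)) · C(2k, k) = (1/11) · C(20, 10) = (1/11) · 184756 = 16796.
σ^{2k} = (σ²)^k = (37/4)^10 = 4808584372417849/1048576.

Therefore m_{20} = σ^{20} · C_10 = (4808584372417849/1048576) · 16796 = 20191245779782547951/262144.


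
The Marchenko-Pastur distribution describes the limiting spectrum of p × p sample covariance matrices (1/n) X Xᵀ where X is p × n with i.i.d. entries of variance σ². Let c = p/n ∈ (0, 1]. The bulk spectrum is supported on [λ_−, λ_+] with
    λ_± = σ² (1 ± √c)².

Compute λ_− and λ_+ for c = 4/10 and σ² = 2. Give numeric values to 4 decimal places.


c = 4/10 = 0.400000; √c = 0.632456.
λ_− = σ² (1 − √c)² = 2 · (1 − 0.632456)² = 2 · (0.367544)² = 0.270178.
λ_+ = σ² (1 + √c)² = 2 · (1 + 0.632456)² = 2 · (1.632456)² = 5.329822.

Rounded to 4 decimal places: λ_− ≈ 0.2702, λ_+ ≈ 5.3298.


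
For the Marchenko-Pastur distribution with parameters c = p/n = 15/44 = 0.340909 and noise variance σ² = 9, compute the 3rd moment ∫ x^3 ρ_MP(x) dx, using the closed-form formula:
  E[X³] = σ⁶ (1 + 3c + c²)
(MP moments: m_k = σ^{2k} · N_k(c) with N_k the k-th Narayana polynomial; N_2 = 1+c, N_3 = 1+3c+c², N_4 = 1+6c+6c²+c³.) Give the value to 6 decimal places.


E[X³] = σ⁶ (1 + 3c + c²) (third MP moment). With σ² = 9 (so σ⁶ = 729) and c = 15/44 = 0.340909: E[X³] = 729 · (1 + 3·0.340909 + (0.340909)²) = 729 · 2.138946.

So E[X^3] = 1559.291839.


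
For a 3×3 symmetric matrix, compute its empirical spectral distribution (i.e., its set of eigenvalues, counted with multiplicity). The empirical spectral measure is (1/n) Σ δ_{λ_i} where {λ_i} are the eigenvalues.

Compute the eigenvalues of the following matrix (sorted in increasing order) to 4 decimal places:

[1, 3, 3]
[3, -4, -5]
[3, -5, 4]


Since M is real symmetric, all three eigenvalues are real; they are the roots of det(λI − M) = λ³ − (tr M) λ² + s λ − det M, where s is the sum of the principal 2×2 minors.
tr M = 1 + (-4) + 4 = 1.
s = (1·(-4) − 3²) + (1·4 − 3²) + ((-4)·4 − (-5)²) = -13 + (-5) + (-41) = -59.
det M (expand along row 1) = 1·(-41) − 3·27 + 3·(-3) = -131.
Characteristic polynomial: λ³ − λ² − 59λ + 131 = 0.
Substitute λ = y + (tr M)/3 = y + 0.333333 to remove the quadratic term: y³ + p·y + q = 0 with p = s − (tr M)²/3 = -59.333333 and q = −2(tr M)³/27 + (tr M)·s/3 − det M = 111.259259.
Three real roots ⇒ use the trigonometric (Viète) form: r = 2√(−p/3) = 8.894443, φ = arccos(3q/(p·r)) = arccos(-0.632470) = 2.255534 rad.
y_k = r·cos(φ/3 − 2πk/3) for k = 0, 1, 2 gives y = 6.496769, 2.012540, -8.509309.
λ_k = y_k + 0.333333 gives λ = 6.8301, 2.3459, -8.1760 (check: the sum is 1.0000 = tr M).

Eigenvalues sorted in increasing order: [-8.1760, 2.3459, 6.8301].


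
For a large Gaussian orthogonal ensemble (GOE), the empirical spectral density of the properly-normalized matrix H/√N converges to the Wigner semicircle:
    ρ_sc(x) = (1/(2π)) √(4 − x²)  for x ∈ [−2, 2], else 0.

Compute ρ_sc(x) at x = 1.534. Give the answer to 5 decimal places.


ρ_sc(x) = (1/(2π)) √(4 − x²). With x = 1.534:
  4 − x² = 4 − (1.534)² = 4 − 2.353156 = 1.646844.
  √(4 − x²) = 1.283294.
  1/(2π) = 0.159155.
  ρ_sc(1.534) = 0.159155 · 1.283294 = 0.204243.

Rounded to 5 decimal places: ρ_sc(1.534) ≈ 0.20424.


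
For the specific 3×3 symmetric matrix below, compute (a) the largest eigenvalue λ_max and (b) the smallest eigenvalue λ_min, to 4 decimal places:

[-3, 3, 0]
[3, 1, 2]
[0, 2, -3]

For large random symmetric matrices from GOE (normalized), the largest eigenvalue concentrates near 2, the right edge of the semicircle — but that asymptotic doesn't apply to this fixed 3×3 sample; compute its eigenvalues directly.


Since M is real symmetric, all three eigenvalues are real; they are the roots of det(λI − M) = λ³ − (tr M) λ² + s λ − det M, where s is the sum of the principal 2×2 minors.
tr M = -3 + 1 + (-3) = -5.
s = ((-3)·1 − 3²) + ((-3)·(-3) − 0²) + (1·(-3) − 2²) = -12 + 9 + (-7) = -10.
det M (expand along row 1) = (-3)·(-7) − 3·(-9) + 0·6 = 48.
Characteristic polynomial: λ³ + 5λ² − 10λ − 48 = 0.
Substitute λ = y + (tr M)/3 = y − 1.666667 to remove the quadratic term: y³ + p·y + q = 0 with p = s − (tr M)²/3 = -18.333333 and q = −2(tr M)³/27 + (tr M)·s/3 − det M = -22.074074.
Three real roots ⇒ use the trigonometric (Viète) form: r = 2√(−p/3) = 4.944132, φ = arccos(3q/(p·r)) = arccos(0.730587) = 0.751614 rad.
y_k = r·cos(φ/3 − 2πk/3) for k = 0, 1, 2 gives y = 4.789772, -1.333333, -3.456439.
λ_k = y_k − 1.666667 gives λ = 3.1231, -3.0000, -5.1231 (check: the sum is -5.0000 = tr M).

Hence λ_max = 3.1231 and λ_min = -5.1231.
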